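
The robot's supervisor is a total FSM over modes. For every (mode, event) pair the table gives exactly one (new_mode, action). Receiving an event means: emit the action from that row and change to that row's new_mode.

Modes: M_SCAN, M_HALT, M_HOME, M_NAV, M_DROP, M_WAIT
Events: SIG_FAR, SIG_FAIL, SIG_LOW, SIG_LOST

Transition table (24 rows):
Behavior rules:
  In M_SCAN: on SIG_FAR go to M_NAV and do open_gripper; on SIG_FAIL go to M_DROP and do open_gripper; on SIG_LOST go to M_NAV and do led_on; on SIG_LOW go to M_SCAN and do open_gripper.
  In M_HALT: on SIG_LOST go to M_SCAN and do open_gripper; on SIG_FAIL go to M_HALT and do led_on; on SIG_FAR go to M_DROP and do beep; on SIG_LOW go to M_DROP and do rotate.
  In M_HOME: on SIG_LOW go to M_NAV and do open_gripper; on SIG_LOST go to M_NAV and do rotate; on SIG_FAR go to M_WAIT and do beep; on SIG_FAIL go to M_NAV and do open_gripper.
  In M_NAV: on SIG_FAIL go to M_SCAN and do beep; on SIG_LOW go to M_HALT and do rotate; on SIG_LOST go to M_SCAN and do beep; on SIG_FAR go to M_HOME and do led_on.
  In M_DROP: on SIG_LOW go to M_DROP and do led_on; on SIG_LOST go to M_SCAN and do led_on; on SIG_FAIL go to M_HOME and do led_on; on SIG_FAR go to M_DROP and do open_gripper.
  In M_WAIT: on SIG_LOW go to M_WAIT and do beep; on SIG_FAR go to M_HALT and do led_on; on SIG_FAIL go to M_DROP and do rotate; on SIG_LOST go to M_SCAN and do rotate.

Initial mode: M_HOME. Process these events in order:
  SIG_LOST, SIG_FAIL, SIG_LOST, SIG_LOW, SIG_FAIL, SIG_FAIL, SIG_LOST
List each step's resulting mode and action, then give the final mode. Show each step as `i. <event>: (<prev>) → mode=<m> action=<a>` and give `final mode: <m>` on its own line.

1. SIG_LOST: (M_HOME) → mode=M_NAV action=rotate
2. SIG_FAIL: (M_NAV) → mode=M_SCAN action=beep
3. SIG_LOST: (M_SCAN) → mode=M_NAV action=led_on
4. SIG_LOW: (M_NAV) → mode=M_HALT action=rotate
5. SIG_FAIL: (M_HALT) → mode=M_HALT action=led_on
6. SIG_FAIL: (M_HALT) → mode=M_HALT action=led_on
7. SIG_LOST: (M_HALT) → mode=M_SCAN action=open_gripper

final mode: M_SCAN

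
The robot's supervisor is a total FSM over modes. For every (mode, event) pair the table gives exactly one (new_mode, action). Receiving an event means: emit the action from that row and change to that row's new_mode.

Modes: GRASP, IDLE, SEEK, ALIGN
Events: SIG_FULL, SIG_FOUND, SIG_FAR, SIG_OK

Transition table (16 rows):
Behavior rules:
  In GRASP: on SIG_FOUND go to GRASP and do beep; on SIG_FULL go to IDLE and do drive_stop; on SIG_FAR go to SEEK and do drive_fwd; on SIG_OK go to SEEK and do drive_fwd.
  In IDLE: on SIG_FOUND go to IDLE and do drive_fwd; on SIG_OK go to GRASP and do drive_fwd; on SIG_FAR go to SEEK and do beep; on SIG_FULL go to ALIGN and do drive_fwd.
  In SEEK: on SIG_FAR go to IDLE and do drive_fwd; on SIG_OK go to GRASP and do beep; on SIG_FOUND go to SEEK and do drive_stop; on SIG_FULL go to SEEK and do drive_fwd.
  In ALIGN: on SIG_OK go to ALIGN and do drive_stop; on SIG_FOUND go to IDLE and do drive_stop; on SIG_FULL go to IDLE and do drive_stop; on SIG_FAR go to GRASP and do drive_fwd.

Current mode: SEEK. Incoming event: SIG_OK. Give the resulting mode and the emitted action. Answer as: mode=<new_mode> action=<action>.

current mode = SEEK; filter table to that mode:
  (SEEK, SIG_FAR) → (IDLE, drive_fwd)
  (SEEK, SIG_OK) → (GRASP, beep)  ← event matches
  (SEEK, SIG_FOUND) → (SEEK, drive_stop)
  (SEEK, SIG_FULL) → (SEEK, drive_fwd)
event = SIG_OK selects (GRASP, beep)

mode=GRASP action=beep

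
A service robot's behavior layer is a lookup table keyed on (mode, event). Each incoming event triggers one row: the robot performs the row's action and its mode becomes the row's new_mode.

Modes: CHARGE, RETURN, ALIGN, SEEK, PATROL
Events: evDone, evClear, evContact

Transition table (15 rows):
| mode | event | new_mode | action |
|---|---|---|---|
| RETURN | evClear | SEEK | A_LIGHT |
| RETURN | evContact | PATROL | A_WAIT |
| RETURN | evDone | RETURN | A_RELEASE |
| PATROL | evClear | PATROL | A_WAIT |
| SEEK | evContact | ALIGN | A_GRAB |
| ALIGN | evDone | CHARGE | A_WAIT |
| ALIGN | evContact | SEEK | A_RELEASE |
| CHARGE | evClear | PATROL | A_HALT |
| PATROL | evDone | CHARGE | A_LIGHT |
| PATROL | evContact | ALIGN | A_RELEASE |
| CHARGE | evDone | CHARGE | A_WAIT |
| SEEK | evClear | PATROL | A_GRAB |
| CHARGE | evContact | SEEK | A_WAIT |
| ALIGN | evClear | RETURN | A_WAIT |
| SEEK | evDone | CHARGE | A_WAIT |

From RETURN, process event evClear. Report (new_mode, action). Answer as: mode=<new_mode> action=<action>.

current mode = RETURN; filter table to that mode:
  (RETURN, evClear) → (SEEK, A_LIGHT)  ← event matches
  (RETURN, evContact) → (PATROL, A_WAIT)
  (RETURN, evDone) → (RETURN, A_RELEASE)
event = evClear selects (SEEK, A_LIGHT)

mode=SEEK action=A_LIGHT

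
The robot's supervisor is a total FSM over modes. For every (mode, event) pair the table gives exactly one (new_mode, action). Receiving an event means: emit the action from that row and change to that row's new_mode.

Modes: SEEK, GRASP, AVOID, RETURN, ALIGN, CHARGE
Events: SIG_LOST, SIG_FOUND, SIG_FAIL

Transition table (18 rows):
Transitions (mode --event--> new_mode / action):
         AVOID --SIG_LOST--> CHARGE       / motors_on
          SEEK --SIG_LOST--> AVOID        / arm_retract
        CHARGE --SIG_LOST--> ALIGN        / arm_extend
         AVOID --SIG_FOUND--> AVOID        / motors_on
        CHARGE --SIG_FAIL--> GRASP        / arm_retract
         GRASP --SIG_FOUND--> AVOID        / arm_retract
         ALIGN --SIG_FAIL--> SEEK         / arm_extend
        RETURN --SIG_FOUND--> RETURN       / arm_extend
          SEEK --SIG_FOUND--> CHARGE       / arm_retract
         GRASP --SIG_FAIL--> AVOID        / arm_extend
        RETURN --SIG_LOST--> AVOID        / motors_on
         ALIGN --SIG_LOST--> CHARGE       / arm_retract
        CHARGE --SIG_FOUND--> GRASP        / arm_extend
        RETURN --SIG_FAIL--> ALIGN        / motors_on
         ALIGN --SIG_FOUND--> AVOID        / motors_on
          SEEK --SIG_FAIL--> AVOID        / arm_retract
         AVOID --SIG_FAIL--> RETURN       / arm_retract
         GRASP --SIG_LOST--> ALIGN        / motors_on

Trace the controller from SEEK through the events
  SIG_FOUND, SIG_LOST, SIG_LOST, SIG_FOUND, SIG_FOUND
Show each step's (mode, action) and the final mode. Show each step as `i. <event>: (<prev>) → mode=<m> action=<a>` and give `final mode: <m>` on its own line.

final mode: AVOID

1. SIG_FOUND: (SEEK) → mode=CHARGE action=arm_retract
2. SIG_LOST: (CHARGE) → mode=ALIGN action=arm_extend
3. SIG_LOST: (ALIGN) → mode=CHARGE action=arm_retract
4. SIG_FOUND: (CHARGE) → mode=GRASP action=arm_extend
5. SIG_FOUND: (GRASP) → mode=AVOID action=arm_retract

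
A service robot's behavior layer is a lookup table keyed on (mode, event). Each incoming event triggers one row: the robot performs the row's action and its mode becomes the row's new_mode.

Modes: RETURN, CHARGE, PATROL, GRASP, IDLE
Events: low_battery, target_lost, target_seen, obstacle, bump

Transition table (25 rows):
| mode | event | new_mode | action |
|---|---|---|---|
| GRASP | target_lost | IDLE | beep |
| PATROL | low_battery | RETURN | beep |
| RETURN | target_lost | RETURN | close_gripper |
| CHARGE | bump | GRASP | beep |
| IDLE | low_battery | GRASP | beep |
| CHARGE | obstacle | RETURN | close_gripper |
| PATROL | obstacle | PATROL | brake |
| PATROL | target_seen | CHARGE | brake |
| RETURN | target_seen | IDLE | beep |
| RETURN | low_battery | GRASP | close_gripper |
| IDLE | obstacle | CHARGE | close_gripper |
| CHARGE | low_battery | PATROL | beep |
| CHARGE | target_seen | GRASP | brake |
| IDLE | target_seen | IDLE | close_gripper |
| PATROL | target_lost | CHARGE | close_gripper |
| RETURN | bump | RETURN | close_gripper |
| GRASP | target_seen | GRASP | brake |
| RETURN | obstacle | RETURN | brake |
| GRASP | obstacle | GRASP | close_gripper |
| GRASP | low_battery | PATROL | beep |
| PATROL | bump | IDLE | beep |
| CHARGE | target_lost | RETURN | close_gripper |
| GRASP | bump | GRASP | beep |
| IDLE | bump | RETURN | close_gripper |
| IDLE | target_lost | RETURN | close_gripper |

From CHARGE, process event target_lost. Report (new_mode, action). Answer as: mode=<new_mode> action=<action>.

mode=RETURN action=close_gripper

current mode = CHARGE; filter table to that mode:
  (CHARGE, bump) → (GRASP, beep)
  (CHARGE, obstacle) → (RETURN, close_gripper)
  (CHARGE, low_battery) → (PATROL, beep)
  (CHARGE, target_seen) → (GRASP, brake)
  (CHARGE, target_lost) → (RETURN, close_gripper)  ← event matches
event = target_lost selects (RETURN, close_gripper)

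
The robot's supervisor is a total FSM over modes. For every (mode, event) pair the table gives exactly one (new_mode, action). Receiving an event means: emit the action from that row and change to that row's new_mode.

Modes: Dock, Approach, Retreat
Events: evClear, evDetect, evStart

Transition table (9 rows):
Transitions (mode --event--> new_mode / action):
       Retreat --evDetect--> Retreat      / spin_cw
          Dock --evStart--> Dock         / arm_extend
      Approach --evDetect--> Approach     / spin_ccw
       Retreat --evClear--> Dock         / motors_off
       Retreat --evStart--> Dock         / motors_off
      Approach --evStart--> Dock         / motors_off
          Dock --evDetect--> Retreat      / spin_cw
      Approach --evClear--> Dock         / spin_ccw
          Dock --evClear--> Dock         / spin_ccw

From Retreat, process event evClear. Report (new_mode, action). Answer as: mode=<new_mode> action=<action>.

current mode = Retreat; filter table to that mode:
  (Retreat, evDetect) → (Retreat, spin_cw)
  (Retreat, evClear) → (Dock, motors_off)  ← event matches
  (Retreat, evStart) → (Dock, motors_off)
event = evClear selects (Dock, motors_off)

mode=Dock action=motors_off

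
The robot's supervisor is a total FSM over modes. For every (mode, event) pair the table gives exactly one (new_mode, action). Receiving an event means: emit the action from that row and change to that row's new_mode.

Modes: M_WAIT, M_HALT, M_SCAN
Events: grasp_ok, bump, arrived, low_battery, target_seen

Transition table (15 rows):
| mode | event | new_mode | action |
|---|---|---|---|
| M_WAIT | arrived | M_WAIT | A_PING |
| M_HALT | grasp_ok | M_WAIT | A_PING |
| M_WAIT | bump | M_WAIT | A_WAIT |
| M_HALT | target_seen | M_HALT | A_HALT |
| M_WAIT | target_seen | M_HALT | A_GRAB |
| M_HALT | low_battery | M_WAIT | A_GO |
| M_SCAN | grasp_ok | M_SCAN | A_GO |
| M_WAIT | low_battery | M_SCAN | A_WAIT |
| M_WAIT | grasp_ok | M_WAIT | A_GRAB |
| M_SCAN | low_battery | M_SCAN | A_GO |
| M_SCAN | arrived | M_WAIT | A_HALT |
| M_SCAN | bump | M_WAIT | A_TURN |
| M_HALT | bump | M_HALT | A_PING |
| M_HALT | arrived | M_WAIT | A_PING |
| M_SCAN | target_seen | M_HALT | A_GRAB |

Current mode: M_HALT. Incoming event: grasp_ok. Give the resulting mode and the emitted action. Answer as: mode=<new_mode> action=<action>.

current mode = M_HALT; filter table to that mode:
  (M_HALT, grasp_ok) → (M_WAIT, A_PING)  ← event matches
  (M_HALT, target_seen) → (M_HALT, A_HALT)
  (M_HALT, low_battery) → (M_WAIT, A_GO)
  (M_HALT, bump) → (M_HALT, A_PING)
  (M_HALT, arrived) → (M_WAIT, A_PING)
event = grasp_ok selects (M_WAIT, A_PING)

mode=M_WAIT action=A_PING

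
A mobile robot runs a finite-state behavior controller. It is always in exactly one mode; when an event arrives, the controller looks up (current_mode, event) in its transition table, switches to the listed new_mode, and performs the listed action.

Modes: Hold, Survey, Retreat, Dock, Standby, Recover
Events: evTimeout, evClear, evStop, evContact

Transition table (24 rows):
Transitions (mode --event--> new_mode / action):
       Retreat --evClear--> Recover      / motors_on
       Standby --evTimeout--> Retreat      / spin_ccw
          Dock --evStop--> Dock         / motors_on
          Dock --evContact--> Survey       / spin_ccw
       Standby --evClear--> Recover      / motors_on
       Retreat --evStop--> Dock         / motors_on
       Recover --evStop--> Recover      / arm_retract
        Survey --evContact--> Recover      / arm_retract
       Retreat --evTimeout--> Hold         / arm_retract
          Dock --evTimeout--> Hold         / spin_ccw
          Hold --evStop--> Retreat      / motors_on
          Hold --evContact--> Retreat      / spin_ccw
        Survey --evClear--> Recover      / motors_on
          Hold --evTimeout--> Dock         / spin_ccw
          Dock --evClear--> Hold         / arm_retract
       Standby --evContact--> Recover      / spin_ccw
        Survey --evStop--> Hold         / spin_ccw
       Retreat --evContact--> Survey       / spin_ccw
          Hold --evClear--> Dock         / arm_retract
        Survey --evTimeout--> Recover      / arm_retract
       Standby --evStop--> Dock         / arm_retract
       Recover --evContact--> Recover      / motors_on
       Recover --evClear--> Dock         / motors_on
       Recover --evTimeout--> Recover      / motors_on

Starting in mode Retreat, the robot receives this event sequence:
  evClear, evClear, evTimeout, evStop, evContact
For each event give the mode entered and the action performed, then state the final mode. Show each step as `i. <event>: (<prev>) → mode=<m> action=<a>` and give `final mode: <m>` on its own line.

final mode: Survey

1. evClear: (Retreat) → mode=Recover action=motors_on
2. evClear: (Recover) → mode=Dock action=motors_on
3. evTimeout: (Dock) → mode=Hold action=spin_ccw
4. evStop: (Hold) → mode=Retreat action=motors_on
5. evContact: (Retreat) → mode=Survey action=spin_ccw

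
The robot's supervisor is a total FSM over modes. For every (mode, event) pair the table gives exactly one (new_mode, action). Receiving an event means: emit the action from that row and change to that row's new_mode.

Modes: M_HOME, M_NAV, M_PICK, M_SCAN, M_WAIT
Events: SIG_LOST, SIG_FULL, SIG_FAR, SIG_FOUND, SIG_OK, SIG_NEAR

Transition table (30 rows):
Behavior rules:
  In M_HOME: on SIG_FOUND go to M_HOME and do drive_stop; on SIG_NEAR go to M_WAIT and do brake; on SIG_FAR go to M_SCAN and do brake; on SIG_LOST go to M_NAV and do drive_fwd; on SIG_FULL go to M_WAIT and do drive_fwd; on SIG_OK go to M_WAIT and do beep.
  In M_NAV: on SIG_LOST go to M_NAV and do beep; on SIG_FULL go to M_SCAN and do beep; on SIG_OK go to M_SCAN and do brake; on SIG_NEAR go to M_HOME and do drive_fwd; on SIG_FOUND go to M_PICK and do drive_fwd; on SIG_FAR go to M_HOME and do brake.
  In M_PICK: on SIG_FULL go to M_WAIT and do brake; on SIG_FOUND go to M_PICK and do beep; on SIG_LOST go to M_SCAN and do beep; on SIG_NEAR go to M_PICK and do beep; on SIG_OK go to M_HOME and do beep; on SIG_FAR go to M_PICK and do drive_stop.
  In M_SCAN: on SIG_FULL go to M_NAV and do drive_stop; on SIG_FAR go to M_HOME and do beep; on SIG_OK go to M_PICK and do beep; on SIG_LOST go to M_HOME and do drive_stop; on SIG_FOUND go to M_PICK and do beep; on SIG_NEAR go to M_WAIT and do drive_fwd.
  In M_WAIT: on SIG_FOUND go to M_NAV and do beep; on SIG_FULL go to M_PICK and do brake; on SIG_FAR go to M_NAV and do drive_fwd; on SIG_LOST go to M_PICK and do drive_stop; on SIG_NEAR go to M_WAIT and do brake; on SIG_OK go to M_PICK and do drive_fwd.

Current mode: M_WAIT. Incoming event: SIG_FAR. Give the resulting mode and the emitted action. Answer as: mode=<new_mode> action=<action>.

current mode = M_WAIT; filter table to that mode:
  (M_WAIT, SIG_FOUND) → (M_NAV, beep)
  (M_WAIT, SIG_FULL) → (M_PICK, brake)
  (M_WAIT, SIG_FAR) → (M_NAV, drive_fwd)  ← event matches
  (M_WAIT, SIG_LOST) → (M_PICK, drive_stop)
  (M_WAIT, SIG_NEAR) → (M_WAIT, brake)
  (M_WAIT, SIG_OK) → (M_PICK, drive_fwd)
event = SIG_FAR selects (M_NAV, drive_fwd)

mode=M_NAV action=drive_fwd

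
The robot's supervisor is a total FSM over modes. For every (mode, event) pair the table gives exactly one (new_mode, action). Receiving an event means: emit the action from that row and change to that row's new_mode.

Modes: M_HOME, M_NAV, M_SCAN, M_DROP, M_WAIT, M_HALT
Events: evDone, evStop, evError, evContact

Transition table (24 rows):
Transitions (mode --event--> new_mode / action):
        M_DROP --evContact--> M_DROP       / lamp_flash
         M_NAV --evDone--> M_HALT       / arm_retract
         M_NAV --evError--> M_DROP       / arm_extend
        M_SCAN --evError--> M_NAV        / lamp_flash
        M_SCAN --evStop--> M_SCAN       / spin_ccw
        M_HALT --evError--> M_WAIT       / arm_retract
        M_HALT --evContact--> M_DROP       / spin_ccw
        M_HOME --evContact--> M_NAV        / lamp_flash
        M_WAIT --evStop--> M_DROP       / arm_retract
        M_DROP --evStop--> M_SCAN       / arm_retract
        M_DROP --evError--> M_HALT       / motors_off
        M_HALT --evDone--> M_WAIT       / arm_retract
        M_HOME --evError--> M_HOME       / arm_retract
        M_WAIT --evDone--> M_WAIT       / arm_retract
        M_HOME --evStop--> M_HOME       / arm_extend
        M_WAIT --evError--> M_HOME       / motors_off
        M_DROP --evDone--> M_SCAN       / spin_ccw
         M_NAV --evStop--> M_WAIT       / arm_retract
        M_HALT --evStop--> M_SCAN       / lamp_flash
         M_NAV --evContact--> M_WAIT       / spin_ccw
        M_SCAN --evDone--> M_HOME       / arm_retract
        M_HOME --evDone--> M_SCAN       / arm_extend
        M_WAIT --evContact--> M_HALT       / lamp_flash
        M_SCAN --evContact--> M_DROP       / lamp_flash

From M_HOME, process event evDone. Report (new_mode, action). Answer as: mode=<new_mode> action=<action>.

mode=M_SCAN action=arm_extend

current mode = M_HOME; filter table to that mode:
  (M_HOME, evContact) → (M_NAV, lamp_flash)
  (M_HOME, evError) → (M_HOME, arm_retract)
  (M_HOME, evStop) → (M_HOME, arm_extend)
  (M_HOME, evDone) → (M_SCAN, arm_extend)  ← event matches
event = evDone selects (M_SCAN, arm_extend)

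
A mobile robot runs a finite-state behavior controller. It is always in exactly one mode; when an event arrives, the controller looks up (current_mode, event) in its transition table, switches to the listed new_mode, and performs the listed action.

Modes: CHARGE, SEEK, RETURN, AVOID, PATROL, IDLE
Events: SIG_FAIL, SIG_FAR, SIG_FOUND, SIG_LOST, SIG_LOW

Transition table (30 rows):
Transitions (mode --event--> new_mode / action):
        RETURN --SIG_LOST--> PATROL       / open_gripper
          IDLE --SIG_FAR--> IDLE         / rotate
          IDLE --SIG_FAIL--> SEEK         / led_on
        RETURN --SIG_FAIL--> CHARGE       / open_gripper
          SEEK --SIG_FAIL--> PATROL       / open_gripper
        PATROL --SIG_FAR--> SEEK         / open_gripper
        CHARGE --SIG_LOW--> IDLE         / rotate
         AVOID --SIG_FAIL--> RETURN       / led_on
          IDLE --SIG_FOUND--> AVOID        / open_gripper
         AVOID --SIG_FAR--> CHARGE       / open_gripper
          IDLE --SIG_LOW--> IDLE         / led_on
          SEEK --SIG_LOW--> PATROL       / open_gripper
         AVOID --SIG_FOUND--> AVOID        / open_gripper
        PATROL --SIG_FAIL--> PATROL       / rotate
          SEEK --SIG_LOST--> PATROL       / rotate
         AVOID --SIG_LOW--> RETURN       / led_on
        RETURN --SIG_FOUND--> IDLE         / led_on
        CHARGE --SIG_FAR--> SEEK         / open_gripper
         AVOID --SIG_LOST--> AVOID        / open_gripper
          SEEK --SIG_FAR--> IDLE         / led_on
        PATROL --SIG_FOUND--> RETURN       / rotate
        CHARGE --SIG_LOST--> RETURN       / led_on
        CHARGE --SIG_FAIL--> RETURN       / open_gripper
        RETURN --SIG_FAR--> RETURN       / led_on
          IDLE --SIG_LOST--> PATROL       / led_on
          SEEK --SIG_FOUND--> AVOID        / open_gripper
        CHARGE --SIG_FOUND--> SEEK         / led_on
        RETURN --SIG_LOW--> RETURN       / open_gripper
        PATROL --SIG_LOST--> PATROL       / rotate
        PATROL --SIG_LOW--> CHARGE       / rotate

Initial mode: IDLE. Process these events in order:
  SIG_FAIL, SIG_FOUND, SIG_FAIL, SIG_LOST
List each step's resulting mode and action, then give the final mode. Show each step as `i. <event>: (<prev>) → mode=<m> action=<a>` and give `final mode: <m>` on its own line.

final mode: PATROL

1. SIG_FAIL: (IDLE) → mode=SEEK action=led_on
2. SIG_FOUND: (SEEK) → mode=AVOID action=open_gripper
3. SIG_FAIL: (AVOID) → mode=RETURN action=led_on
4. SIG_LOST: (RETURN) → mode=PATROL action=open_gripper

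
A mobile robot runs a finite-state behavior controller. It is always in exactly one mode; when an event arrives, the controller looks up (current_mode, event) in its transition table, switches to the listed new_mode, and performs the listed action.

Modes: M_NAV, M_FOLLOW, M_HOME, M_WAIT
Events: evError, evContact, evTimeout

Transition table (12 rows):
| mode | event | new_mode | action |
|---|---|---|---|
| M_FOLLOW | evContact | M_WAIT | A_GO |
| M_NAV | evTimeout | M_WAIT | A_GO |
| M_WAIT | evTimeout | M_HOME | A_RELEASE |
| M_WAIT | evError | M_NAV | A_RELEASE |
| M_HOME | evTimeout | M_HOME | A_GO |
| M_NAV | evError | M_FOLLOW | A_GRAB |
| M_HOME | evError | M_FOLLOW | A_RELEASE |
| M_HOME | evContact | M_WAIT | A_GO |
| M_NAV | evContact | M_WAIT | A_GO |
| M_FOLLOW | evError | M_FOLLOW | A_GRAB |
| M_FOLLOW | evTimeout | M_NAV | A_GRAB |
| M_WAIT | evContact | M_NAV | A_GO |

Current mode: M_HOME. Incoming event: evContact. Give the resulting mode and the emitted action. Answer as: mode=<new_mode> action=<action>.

mode=M_WAIT action=A_GO

current mode = M_HOME; filter table to that mode:
  (M_HOME, evTimeout) → (M_HOME, A_GO)
  (M_HOME, evError) → (M_FOLLOW, A_RELEASE)
  (M_HOME, evContact) → (M_WAIT, A_GO)  ← event matches
event = evContact selects (M_WAIT, A_GO)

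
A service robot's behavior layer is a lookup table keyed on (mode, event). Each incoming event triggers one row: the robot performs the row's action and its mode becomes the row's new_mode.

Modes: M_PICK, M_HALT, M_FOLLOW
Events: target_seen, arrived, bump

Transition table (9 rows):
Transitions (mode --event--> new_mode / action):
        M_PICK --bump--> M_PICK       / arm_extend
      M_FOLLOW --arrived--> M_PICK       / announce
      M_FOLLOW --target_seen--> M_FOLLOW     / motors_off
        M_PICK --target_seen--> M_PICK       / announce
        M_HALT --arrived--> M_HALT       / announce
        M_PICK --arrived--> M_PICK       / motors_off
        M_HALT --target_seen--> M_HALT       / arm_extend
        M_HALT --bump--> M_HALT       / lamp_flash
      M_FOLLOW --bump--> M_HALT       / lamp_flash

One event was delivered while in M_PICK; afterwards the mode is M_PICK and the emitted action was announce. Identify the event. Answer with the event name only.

target_seen

try target_seen: (M_PICK, target_seen) → (M_PICK, announce)  ← matches
try arrived: (M_PICK, arrived) → (M_PICK, motors_off)
try bump: (M_PICK, bump) → (M_PICK, arm_extend)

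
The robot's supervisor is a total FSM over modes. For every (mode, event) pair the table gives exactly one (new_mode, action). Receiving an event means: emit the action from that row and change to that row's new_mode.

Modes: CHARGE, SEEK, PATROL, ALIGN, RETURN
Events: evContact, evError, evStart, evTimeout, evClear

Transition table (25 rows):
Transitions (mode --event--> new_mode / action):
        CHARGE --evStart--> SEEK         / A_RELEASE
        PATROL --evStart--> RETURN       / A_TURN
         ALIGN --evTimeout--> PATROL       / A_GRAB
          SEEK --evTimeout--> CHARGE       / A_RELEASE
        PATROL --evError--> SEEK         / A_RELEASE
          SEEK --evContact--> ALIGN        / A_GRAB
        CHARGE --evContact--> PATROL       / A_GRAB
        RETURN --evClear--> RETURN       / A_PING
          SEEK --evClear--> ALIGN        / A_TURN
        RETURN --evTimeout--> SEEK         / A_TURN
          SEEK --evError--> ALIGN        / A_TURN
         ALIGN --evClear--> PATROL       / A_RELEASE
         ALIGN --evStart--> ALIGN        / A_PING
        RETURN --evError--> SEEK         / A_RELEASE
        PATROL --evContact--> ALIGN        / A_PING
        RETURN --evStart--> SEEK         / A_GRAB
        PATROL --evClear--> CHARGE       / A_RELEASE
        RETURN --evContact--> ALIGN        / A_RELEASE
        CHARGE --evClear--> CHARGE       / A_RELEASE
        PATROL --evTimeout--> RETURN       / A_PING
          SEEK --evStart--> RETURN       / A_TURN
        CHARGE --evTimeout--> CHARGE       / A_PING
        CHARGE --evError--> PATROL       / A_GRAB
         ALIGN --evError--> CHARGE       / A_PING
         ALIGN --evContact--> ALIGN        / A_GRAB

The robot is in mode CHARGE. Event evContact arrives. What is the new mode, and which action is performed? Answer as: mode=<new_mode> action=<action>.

mode=PATROL action=A_GRAB

current mode = CHARGE; filter table to that mode:
  (CHARGE, evStart) → (SEEK, A_RELEASE)
  (CHARGE, evContact) → (PATROL, A_GRAB)  ← event matches
  (CHARGE, evClear) → (CHARGE, A_RELEASE)
  (CHARGE, evTimeout) → (CHARGE, A_PING)
  (CHARGE, evError) → (PATROL, A_GRAB)
event = evContact selects (PATROL, A_GRAB)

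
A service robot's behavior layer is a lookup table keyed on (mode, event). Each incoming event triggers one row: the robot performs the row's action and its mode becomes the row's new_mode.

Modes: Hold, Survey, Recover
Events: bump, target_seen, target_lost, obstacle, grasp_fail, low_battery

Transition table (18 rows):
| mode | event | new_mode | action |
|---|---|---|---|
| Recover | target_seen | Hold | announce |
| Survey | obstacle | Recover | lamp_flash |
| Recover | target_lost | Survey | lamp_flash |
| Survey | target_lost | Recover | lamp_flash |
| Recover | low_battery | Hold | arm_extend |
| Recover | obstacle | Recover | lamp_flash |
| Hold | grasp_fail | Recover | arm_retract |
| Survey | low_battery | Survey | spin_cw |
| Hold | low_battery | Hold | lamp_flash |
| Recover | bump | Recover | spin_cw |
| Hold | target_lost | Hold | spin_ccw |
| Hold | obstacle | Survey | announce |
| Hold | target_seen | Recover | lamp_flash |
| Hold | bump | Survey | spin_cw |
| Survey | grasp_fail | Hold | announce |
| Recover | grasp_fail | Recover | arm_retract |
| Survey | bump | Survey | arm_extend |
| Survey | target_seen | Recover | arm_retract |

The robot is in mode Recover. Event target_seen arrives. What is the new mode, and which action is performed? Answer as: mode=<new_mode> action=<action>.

mode=Hold action=announce

current mode = Recover; filter table to that mode:
  (Recover, target_seen) → (Hold, announce)  ← event matches
  (Recover, target_lost) → (Survey, lamp_flash)
  (Recover, low_battery) → (Hold, arm_extend)
  (Recover, obstacle) → (Recover, lamp_flash)
  (Recover, bump) → (Recover, spin_cw)
  (Recover, grasp_fail) → (Recover, arm_retract)
event = target_seen selects (Hold, announce)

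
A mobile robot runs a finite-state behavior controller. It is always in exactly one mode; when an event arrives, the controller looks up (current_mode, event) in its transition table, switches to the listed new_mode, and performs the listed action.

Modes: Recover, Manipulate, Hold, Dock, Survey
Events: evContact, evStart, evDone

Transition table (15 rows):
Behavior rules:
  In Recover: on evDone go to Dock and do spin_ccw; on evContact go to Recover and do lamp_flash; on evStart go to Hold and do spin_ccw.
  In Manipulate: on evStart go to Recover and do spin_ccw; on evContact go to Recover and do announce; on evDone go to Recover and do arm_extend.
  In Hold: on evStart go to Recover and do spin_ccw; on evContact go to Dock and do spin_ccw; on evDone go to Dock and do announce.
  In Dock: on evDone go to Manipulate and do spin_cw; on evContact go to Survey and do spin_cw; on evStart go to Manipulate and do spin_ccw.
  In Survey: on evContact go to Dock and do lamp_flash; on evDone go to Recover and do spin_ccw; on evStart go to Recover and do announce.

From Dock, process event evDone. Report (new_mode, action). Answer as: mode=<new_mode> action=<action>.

current mode = Dock; filter table to that mode:
  (Dock, evDone) → (Manipulate, spin_cw)  ← event matches
  (Dock, evContact) → (Survey, spin_cw)
  (Dock, evStart) → (Manipulate, spin_ccw)
event = evDone selects (Manipulate, spin_cw)

mode=Manipulate action=spin_cw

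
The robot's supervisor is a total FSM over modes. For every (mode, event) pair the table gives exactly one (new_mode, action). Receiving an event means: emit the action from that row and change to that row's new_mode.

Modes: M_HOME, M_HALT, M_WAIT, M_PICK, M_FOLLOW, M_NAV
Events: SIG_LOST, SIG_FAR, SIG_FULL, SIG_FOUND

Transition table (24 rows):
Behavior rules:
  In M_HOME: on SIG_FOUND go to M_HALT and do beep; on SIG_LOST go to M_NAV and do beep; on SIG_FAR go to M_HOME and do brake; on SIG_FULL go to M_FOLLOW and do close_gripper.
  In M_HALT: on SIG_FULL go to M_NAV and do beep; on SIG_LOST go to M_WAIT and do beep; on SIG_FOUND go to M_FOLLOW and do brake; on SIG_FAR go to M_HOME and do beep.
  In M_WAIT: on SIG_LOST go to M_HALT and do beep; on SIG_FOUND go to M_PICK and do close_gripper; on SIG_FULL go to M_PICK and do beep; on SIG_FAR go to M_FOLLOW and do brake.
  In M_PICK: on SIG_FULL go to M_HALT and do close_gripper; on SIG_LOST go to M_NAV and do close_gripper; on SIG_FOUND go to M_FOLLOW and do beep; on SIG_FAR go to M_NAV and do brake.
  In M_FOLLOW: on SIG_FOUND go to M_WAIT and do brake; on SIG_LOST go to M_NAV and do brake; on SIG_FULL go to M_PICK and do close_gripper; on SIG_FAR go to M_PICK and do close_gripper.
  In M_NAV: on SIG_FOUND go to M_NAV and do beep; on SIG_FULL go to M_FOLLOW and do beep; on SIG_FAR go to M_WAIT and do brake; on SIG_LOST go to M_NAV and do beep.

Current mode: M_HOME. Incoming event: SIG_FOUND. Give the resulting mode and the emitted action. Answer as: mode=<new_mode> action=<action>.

mode=M_HALT action=beep

current mode = M_HOME; filter table to that mode:
  (M_HOME, SIG_FOUND) → (M_HALT, beep)  ← event matches
  (M_HOME, SIG_LOST) → (M_NAV, beep)
  (M_HOME, SIG_FAR) → (M_HOME, brake)
  (M_HOME, SIG_FULL) → (M_FOLLOW, close_gripper)
event = SIG_FOUND selects (M_HALT, beep)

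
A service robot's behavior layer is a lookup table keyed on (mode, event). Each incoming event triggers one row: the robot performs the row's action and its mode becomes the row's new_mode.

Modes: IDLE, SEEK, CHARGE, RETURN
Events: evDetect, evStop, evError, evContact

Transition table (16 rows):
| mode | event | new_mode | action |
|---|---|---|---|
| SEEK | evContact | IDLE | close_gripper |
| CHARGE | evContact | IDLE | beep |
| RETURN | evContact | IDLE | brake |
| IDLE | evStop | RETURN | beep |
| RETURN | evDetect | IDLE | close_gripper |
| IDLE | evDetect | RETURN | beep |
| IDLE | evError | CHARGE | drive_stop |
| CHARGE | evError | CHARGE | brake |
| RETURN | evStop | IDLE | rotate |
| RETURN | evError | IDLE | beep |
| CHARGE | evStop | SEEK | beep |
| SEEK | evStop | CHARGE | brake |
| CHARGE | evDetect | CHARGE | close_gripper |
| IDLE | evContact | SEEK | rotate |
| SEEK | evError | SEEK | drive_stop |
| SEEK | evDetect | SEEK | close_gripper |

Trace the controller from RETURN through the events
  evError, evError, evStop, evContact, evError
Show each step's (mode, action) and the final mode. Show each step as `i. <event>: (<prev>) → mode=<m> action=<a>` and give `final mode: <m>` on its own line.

final mode: CHARGE

1. evError: (RETURN) → mode=IDLE action=beep
2. evError: (IDLE) → mode=CHARGE action=drive_stop
3. evStop: (CHARGE) → mode=SEEK action=beep
4. evContact: (SEEK) → mode=IDLE action=close_gripper
5. evError: (IDLE) → mode=CHARGE action=drive_stop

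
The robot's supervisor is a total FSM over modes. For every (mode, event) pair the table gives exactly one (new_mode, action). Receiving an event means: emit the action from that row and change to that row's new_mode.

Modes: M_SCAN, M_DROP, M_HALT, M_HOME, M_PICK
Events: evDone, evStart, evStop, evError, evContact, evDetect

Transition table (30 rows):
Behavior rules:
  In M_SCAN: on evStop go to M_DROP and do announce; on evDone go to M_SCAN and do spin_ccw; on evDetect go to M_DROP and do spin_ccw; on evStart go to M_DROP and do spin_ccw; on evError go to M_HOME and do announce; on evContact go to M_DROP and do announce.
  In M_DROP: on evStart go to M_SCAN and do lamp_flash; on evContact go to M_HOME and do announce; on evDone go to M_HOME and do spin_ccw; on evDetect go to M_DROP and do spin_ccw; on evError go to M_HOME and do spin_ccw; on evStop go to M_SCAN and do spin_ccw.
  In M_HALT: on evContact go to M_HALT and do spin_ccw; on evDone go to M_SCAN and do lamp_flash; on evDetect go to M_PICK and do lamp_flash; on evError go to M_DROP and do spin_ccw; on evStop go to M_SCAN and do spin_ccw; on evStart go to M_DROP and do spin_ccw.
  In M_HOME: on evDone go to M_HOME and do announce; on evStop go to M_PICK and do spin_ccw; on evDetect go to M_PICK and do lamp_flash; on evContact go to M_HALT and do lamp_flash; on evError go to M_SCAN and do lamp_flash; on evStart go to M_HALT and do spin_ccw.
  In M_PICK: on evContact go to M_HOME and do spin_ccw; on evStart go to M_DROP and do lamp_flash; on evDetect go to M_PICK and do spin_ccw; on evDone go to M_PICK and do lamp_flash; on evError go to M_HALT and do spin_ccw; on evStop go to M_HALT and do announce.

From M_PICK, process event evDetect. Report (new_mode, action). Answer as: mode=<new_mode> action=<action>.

current mode = M_PICK; filter table to that mode:
  (M_PICK, evContact) → (M_HOME, spin_ccw)
  (M_PICK, evStart) → (M_DROP, lamp_flash)
  (M_PICK, evDetect) → (M_PICK, spin_ccw)  ← event matches
  (M_PICK, evDone) → (M_PICK, lamp_flash)
  (M_PICK, evError) → (M_HALT, spin_ccw)
  (M_PICK, evStop) → (M_HALT, announce)
event = evDetect selects (M_PICK, spin_ccw)

mode=M_PICK action=spin_ccw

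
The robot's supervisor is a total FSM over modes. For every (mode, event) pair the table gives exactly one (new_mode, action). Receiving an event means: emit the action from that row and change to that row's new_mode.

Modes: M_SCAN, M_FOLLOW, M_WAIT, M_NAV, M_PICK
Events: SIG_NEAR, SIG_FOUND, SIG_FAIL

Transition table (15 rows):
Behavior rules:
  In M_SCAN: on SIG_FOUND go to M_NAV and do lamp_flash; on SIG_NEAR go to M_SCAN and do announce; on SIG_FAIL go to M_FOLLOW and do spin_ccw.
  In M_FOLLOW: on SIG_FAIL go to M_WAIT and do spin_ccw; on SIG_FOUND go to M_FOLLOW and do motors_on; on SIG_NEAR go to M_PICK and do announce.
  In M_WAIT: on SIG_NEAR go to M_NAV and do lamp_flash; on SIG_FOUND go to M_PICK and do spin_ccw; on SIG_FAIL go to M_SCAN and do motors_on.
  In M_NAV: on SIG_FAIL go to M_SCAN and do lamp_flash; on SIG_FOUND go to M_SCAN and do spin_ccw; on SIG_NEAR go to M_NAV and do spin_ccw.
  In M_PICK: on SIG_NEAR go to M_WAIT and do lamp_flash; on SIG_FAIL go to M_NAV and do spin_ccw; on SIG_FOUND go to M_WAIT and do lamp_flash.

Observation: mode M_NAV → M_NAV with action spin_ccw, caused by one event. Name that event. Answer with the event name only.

try SIG_NEAR: (M_NAV, SIG_NEAR) → (M_NAV, spin_ccw)  ← matches
try SIG_FOUND: (M_NAV, SIG_FOUND) → (M_SCAN, spin_ccw)
try SIG_FAIL: (M_NAV, SIG_FAIL) → (M_SCAN, lamp_flash)

SIG_NEAR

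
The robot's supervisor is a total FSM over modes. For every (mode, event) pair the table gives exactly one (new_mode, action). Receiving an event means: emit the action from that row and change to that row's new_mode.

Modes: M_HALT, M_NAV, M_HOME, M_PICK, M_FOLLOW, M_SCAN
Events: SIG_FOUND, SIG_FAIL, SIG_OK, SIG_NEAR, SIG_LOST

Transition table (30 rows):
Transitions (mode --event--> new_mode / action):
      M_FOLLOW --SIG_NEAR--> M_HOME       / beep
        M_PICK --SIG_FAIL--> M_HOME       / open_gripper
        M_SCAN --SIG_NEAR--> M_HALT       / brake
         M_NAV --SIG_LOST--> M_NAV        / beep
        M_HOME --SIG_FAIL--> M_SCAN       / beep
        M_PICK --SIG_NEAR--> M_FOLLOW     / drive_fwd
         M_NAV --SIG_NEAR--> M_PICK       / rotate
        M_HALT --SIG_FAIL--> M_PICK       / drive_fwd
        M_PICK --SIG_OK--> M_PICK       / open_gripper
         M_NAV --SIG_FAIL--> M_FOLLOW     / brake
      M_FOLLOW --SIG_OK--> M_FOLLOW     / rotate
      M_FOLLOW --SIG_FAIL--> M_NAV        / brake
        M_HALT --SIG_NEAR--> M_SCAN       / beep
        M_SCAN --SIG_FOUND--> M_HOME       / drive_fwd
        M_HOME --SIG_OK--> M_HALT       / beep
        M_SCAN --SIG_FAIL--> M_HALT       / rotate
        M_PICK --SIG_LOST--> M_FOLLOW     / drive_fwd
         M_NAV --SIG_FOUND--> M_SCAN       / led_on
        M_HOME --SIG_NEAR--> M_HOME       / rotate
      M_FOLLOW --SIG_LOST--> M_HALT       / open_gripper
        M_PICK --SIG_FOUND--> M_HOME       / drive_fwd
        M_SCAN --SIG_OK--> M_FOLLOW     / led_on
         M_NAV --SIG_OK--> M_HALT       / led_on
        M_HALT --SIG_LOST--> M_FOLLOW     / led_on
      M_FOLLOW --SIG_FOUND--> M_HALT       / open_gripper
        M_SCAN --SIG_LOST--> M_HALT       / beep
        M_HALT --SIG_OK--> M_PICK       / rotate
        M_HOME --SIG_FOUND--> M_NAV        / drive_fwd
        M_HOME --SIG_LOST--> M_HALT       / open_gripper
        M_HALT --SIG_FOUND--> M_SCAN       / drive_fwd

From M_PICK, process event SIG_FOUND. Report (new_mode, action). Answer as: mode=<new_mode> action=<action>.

mode=M_HOME action=drive_fwd

current mode = M_PICK; filter table to that mode:
  (M_PICK, SIG_FAIL) → (M_HOME, open_gripper)
  (M_PICK, SIG_NEAR) → (M_FOLLOW, drive_fwd)
  (M_PICK, SIG_OK) → (M_PICK, open_gripper)
  (M_PICK, SIG_LOST) → (M_FOLLOW, drive_fwd)
  (M_PICK, SIG_FOUND) → (M_HOME, drive_fwd)  ← event matches
event = SIG_FOUND selects (M_HOME, drive_fwd)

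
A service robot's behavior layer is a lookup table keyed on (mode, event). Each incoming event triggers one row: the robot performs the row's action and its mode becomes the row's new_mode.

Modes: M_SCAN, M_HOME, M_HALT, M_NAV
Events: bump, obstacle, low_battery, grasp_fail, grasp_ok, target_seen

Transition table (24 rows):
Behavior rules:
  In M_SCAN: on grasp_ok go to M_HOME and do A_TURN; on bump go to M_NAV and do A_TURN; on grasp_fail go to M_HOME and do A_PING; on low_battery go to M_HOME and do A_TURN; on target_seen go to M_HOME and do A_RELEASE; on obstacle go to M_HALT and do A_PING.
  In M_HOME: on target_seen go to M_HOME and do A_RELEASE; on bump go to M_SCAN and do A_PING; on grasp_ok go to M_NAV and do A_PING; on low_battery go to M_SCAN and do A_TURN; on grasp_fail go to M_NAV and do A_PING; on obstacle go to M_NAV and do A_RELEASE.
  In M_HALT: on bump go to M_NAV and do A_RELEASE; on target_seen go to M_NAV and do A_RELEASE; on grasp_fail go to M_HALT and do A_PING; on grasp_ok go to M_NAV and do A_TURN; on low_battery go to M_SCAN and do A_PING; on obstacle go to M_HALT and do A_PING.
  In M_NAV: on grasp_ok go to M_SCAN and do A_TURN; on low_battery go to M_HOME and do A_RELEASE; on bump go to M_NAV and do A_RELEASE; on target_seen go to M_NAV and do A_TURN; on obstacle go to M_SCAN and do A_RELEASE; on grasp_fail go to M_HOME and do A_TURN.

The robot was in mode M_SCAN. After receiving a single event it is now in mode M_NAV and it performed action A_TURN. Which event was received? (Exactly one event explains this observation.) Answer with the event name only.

bump

try bump: (M_SCAN, bump) → (M_NAV, A_TURN)  ← matches
try obstacle: (M_SCAN, obstacle) → (M_HALT, A_PING)
try low_battery: (M_SCAN, low_battery) → (M_HOME, A_TURN)
try grasp_fail: (M_SCAN, grasp_fail) → (M_HOME, A_PING)
try grasp_ok: (M_SCAN, grasp_ok) → (M_HOME, A_TURN)
try target_seen: (M_SCAN, target_seen) → (M_HOME, A_RELEASE)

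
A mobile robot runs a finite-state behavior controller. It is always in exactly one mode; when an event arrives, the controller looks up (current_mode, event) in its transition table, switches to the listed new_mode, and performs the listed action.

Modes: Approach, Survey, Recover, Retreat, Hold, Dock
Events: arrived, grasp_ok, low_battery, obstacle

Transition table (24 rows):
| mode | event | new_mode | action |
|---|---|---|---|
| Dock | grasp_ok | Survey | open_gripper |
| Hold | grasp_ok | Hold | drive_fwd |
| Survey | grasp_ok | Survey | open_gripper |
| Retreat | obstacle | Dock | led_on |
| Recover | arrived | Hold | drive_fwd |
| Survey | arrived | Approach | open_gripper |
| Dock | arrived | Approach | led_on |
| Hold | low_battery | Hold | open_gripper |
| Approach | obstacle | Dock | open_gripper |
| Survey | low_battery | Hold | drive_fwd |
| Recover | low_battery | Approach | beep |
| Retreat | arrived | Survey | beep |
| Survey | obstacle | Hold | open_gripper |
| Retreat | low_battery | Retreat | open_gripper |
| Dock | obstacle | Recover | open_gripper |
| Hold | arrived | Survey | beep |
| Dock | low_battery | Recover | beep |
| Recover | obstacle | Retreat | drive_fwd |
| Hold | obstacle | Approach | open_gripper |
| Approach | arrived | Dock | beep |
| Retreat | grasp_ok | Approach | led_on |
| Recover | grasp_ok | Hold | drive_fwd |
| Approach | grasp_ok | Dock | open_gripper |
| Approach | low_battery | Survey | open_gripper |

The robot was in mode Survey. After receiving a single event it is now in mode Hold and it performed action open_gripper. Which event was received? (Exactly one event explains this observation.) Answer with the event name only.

obstacle

try arrived: (Survey, arrived) → (Approach, open_gripper)
try grasp_ok: (Survey, grasp_ok) → (Survey, open_gripper)
try low_battery: (Survey, low_battery) → (Hold, drive_fwd)
try obstacle: (Survey, obstacle) → (Hold, open_gripper)  ← matches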